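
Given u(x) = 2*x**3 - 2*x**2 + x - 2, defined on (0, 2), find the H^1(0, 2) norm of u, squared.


||u||_{H^1}^2 = 11978/105

The H^1 norm (squared) on an interval (0, L) is
  ||u||_{H^1}^2 = ∫_0^L u(x)^2 dx + ∫_0^L u'(x)^2 dx.
Compute u'(x) = 6*x**2 - 4*x + 1.
Then u(x)^2 = 4*x**6 - 8*x**5 + 8*x**4 - 12*x**3 + 9*x**2 - 4*x + 4 and u'(x)^2 = 36*x**4 - 48*x**3 + 28*x**2 - 8*x + 1.
Integrate each monomial from 0 to 2 using ∫_0^2 c·x^n dx = c·2^(n+1)/(n+1):
  ∫_0^2 u(x)^2 dx = ∫_0^2 (4*x^6 - 8*x^5 + 8*x^4 - 12*x^3 + 9*x^2 - 4*x + 4) dx. Term by term:
    ∫_0^2 4*x^6 dx = 512/7;  ∫_0^2 -8*x^5 dx = -256/3;  ∫_0^2 8*x^4 dx = 256/5;
    ∫_0^2 -12*x^3 dx = -48;  ∫_0^2 9*x^2 dx = 24;  ∫_0^2 -4*x dx = -8;
    ∫_0^2 4 dx = 8.
  Sum: 512/7 − 256/3 + 256/5 − 48 + 24 − 8 + 8 = 1576/105.
  ∫_0^2 u'(x)^2 dx = ∫_0^2 (36*x^4 - 48*x^3 + 28*x^2 - 8*x + 1) dx. Term by term:
    ∫_0^2 36*x^4 dx = 1152/5;  ∫_0^2 -48*x^3 dx = -192;  ∫_0^2 28*x^2 dx = 224/3;
    ∫_0^2 -8*x dx = -16;  ∫_0^2 1 dx = 2.
  Sum: 1152/5 − 192 + 224/3 − 16 + 2 = 1486/15.
Adding: ||u||_{H^1}^2 = 1576/105 + 1486/15 = 11978/105.


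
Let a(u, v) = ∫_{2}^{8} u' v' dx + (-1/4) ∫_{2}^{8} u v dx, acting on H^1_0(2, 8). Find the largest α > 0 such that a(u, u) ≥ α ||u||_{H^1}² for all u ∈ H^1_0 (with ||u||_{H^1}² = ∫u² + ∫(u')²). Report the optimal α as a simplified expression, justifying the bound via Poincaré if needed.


α = (-9 + π^2)/(π^2 + 36)

Coercivity of a(·,·) on H^1_0(2, 8) means a(u, u) ≥ α ||u||_{H^1}² for every u ∈ H^1_0.
The interval has length L = 6, and Poincaré/coercivity depend only on L. Here a(u, u) = ∫(u')² + (-1/4)·∫u².
Here c = -1/4 < 0 with |c| < (π/L)² = π^2/36, so coercivity still holds. The condition a(u,u) ≥ α||u||_{H^1}² reads (1−α)∫(u')² ≥ (α−c)∫u². Any admissible α is ≤ 1 (rapidly oscillating u have ∫u²/∫(u')² → 0), and α = 1 would force 0 ≥ (1−c)∫u², impossible since c < 1; so 1−α > 0. By the sharp Poincaré inequality on H^1_0 of an interval of length L, ∫(u')² ≥ (π/L)²∫u² with equality for the first sine mode sin(π(x−x₀)/L) (x₀ the left endpoint), so the inequality holds for all u iff (1−α)(π/L)² ≥ α − c, i.e. α ≤ ((π/L)² + c)/((π/L)² + 1) = (1 + c(L/π)²)/(1 + (L/π)²). (Direct route, valid since c ≤ 0: Poincaré gives c∫u² ≥ c(L/π)²∫(u')², so a(u,u) ≥ (1 + c(L/π)²)∫(u')², while ||u||_{H^1}² ≤ (1 + (L/π)²)∫(u')²; dividing yields the same α.) With (π/L)² = π^2/36 and c = -1/4, the largest admissible constant is α = ((π/L)² + c)/((π/L)² + 1).
Simplifying, α = (-9 + π^2)/(π^2 + 36).


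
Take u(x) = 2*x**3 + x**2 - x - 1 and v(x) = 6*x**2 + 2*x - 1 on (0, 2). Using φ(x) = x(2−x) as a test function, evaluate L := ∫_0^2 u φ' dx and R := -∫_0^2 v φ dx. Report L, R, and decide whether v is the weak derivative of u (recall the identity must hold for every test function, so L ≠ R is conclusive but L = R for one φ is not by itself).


LHS = -164/15, RHS = -164/15. Yes, v = u' weakly.

u(x) = 2*x**3 + x**2 - x - 1, classical derivative u'(x) = 6*x**2 + 2*x - 1.
φ(x) = x(2−x), so φ'(x) = 2 - 2*x.
Note φ(0) = φ(2) = 0, so the boundary term u·φ vanishes.
LHS = ∫_0^2 u(x) φ'(x) dx = ∫_0^2 (-4*x^4 + 2*x^3 + 4*x^2 - 2) dx. Term by term:
  ∫_0^2 -4*x^4 dx = -128/5;  ∫_0^2 2*x^3 dx = 8;  ∫_0^2 4*x^2 dx = 32/3;
  ∫_0^2 -2 dx = -4.
Sum: -128/5 + 8 + 32/3 − 4 = -164/15.
So LHS = -164/15.
∫_0^2 v(x) φ(x) dx = ∫_0^2 (-6*x^4 + 10*x^3 + 5*x^2 - 2*x) dx. Term by term:
  ∫_0^2 -6*x^4 dx = -192/5;  ∫_0^2 10*x^3 dx = 40;  ∫_0^2 5*x^2 dx = 40/3;
  ∫_0^2 -2*x dx = -4.
Sum: -192/5 + 40 + 40/3 − 4 = 164/15.
So RHS = -∫_0^2 v(x) φ(x) dx = -164/15.
LHS = RHS, so the identity holds for this test φ.
Moreover u is smooth here and v(x) = u'(x) = 6*x**2 + 2*x - 1 pointwise, so the identity holds for every test function. Hence v is the weak derivative of u.


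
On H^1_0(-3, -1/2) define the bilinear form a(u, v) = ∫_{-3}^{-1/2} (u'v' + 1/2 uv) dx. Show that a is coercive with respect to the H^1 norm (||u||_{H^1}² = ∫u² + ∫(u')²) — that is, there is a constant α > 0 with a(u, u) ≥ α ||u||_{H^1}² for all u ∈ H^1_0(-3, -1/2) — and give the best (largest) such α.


α = (25 + 8*π^2)/(2*(25 + 4*π^2))

Coercivity of a(·,·) on H^1_0(-3, -1/2) means a(u, u) ≥ α ||u||_{H^1}² for every u ∈ H^1_0.
The interval has length L = 5/2, and Poincaré/coercivity depend only on L. Here a(u, u) = ∫(u')² + (1/2)·∫u².
Here 0 < c = 1/2 < 1. The condition a(u,u) ≥ α||u||_{H^1}² reads (1−α)∫(u')² ≥ (α−c)∫u². Any admissible α is ≤ 1 (rapidly oscillating u have ∫u²/∫(u')² → 0), and α = 1 would force 0 ≥ (1−c)∫u², impossible since c < 1; so 1−α > 0. By the sharp Poincaré inequality on H^1_0 of an interval of length L, ∫(u')² ≥ (π/L)²∫u² with equality for the first sine mode sin(π(x−x₀)/L) (x₀ the left endpoint), so the inequality holds for all u iff (1−α)(π/L)² ≥ α − c, i.e. α ≤ ((π/L)² + c)/((π/L)² + 1) = (1 + c(L/π)²)/(1 + (L/π)²). With (π/L)² = 4*π^2/25 and c = 1/2, the largest admissible constant is α = ((π/L)² + c)/((π/L)² + 1).
Simplifying, α = (25 + 8*π^2)/(2*(25 + 4*π^2)).


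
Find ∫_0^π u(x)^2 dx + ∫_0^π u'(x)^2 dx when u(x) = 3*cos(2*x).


||u||_{H^1(0,π)}^2 = 45*π/2

u'(x) = -6*sin(2*x).
Expand u² and (u')² and integrate term by term on (0, π), using: for integers n ≥ 1, ∫_0^π sin²(nx) dx = ∫_0^π cos²(nx) dx = π/2; for n ≠ n', ∫_0^π sin(nx)sin(n'x) dx = ∫_0^π cos(nx)cos(n'x) dx = 0; and by product-to-sum, ∫_0^π sin(nx)cos(n'x) dx = ½∫_0^π [sin((n+n')x) + sin((n−n')x)] dx, which is 0 when n+n' is even and 2n/(n²−n'²) when n+n' is odd (it need not vanish on (0, π)).
  u² squared terms: (3)²·∫cos(2x)² dx = 9·π/2 = 9*π/2.
  So ∫_0^π u² dx = 9*π/2.
  (u')² squared terms: (-6)²·∫sin(2x)² dx = 36·π/2 = 18*π.
  So ∫_0^π (u')² dx = 18*π.
||u||_{H^1}^2 = (9*π/2) + (18*π) = 45*π/2.


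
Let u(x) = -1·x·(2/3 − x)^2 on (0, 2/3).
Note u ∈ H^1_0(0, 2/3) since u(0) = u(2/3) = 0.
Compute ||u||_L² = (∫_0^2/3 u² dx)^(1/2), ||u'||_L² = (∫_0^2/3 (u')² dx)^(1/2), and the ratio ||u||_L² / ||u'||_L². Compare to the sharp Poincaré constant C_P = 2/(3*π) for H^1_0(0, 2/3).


||u||_L² / ||u'||_L² = sqrt(14)/21 < C_P = 2/(3*π).

u(x) = -1·x·(2/3 − x)^2, so u'(x) = (2 - 9*x)*(3*x - 2)/9.
u(x) = -1·x·(2/3 − x)^2 vanishes at x = 0 and x = 2/3, so u ∈ H^1_0(0, 2/3). Differentiate via the product rule and integrate the resulting polynomials term by term.
  ∫_0^2/3 u² dx = ∫_0^2/3 (x^6 - 8*x^5/3 + 8*x^4/3 - 32*x^3/27 + 16*x^2/81) dx. Term by term:
    ∫_0^2/3 x^6 dx = 128/15309;  ∫_0^2/3 -8*x^5/3 dx = -256/6561;  ∫_0^2/3 8*x^4/3 dx = 256/3645;
    ∫_0^2/3 -32*x^3/27 dx = -128/2187;  ∫_0^2/3 16*x^2/81 dx = 128/6561.
  Sum: 128/15309 − 256/6561 + 256/3645 − 128/2187 + 128/6561 = 128/229635.
  ∫_0^2/3 (u')² dx = ∫_0^2/3 (9*x^4 - 16*x^3 + 88*x^2/9 - 64*x/27 + 16/81) dx. Term by term:
    ∫_0^2/3 9*x^4 dx = 32/135;  ∫_0^2/3 -16*x^3 dx = -64/81;  ∫_0^2/3 88*x^2/9 dx = 704/729;
    ∫_0^2/3 -64*x/27 dx = -128/243;  ∫_0^2/3 16/81 dx = 32/243.
  Sum: 32/135 − 64/81 + 704/729 − 128/243 + 32/243 = 64/3645.
∫_0^2/3 u² dx = 128/229635, so ||u||_L² = 8*sqrt(70)/2835.
∫_0^2/3 (u')² dx = 64/3645, so ||u'||_L² = 8*sqrt(5)/135.
Ratio ||u||_L² / ||u'||_L² = sqrt(14)/21.
Sharp Poincaré constant on H^1_0(0, 2/3) is C_P = L/π = 2/(3*π), achieved by sin(3*π/2·x).
A polynomial bump cannot attain the sharp Poincaré constant (only the first sine eigenfunction does), so the ratio is strictly less than C_P, consistent with ||u||_L² ≤ C_P ||u'||_L².


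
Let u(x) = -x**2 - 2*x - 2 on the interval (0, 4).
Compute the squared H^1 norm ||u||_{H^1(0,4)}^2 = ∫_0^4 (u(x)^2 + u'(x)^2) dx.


||u||_{H^1}^2 = 4384/5

The H^1 norm (squared) on an interval (0, L) is
  ||u||_{H^1}^2 = ∫_0^L u(x)^2 dx + ∫_0^L u'(x)^2 dx.
Compute u'(x) = -2*x - 2.
Then u(x)^2 = x**4 + 4*x**3 + 8*x**2 + 8*x + 4 and u'(x)^2 = 4*x**2 + 8*x + 4.
Integrate each monomial from 0 to 4 using ∫_0^4 c·x^n dx = c·4^(n+1)/(n+1):
  ∫_0^4 u(x)^2 dx = ∫_0^4 (x^4 + 4*x^3 + 8*x^2 + 8*x + 4) dx. Term by term:
    ∫_0^4 x^4 dx = 1024/5;  ∫_0^4 4*x^3 dx = 256;  ∫_0^4 8*x^2 dx = 512/3;
    ∫_0^4 8*x dx = 64;  ∫_0^4 4 dx = 16.
  Sum: 1024/5 + 256 + 512/3 + 64 + 16 = 10672/15.
  ∫_0^4 u'(x)^2 dx = ∫_0^4 (4*x^2 + 8*x + 4) dx. Term by term:
    ∫_0^4 4*x^2 dx = 256/3;  ∫_0^4 8*x dx = 64;  ∫_0^4 4 dx = 16.
  Sum: 256/3 + 64 + 16 = 496/3.
Adding: ||u||_{H^1}^2 = 10672/15 + 496/3 = 4384/5.


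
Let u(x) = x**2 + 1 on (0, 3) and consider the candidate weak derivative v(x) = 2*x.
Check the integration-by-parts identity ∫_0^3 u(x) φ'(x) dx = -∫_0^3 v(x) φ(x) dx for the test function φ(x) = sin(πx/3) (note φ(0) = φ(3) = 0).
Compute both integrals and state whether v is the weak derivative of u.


LHS = -18/π, RHS = -18/π. Yes, v = u' weakly.

u(x) = x**2 + 1, classical derivative u'(x) = 2*x.
φ(x) = sin(πx/3), so φ'(x) = π*cos(π*x/3)/3.
Note φ(0) = φ(3) = 0, so the boundary term u·φ vanishes.
LHS = ∫_0^3 u(x) φ'(x) dx = ∫_0^3 (π*x^2*cos(π*x/3)/3 + π*cos(π*x/3)/3) dx. Term by term:
  ∫_0^3 π*cos(π*x/3)/3 dx = 0;  ∫_0^3 π*x^2*cos(π*x/3)/3 dx = -18/π.
Sum: 0 − 18/π = -18/π.
So LHS = -18/π.
∫_0^3 v(x) φ(x) dx = ∫_0^3 (2*x*sin(π*x/3)) dx. Term by term:
  ∫_0^3 2*x*sin(π*x/3) dx = 18/π.
So RHS = -∫_0^3 v(x) φ(x) dx = -18/π.
LHS = RHS, so the identity holds for this test φ.
Moreover u is smooth here and v(x) = u'(x) = 2*x pointwise, so the identity holds for every test function. Hence v is the weak derivative of u.


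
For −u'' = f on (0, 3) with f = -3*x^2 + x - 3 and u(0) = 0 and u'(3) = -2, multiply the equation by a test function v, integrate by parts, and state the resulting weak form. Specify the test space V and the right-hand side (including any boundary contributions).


V = {v ∈ H^1(0, 3) : v(0) = 0} (test functions vanish at x = 0 where u is specified); weak form: ∫_0^3 u'v' dx = ∫_0^3 (-3*x^2 + x - 3) v dx − 2·v(3) for all v ∈ V.

Multiply both sides by a test function v and integrate from 0 to 3:
  ∫_0^3 −u''(x) v(x) dx = ∫_0^3 f(x) v(x) dx.
Integrate the LHS by parts once:
  ∫_0^3 −u'' v dx = −[u'(x) v(x)]_0^3 + ∫_0^3 u'(x) v'(x) dx.
Thus ∫_0^3 u'(x) v'(x) dx = ∫_0^3 f(x) v(x) dx + [u'(x) v(x)]_0^3.
Choose V so that boundary terms are either known or forced to vanish.
Mixed BC: u(0) = 0 (Dirichlet) and u'(3) = -2 (Neumann). Define V = {v ∈ H^1(0, 3) : v(0) = 0}. Then [u' v]_0^3 = u'(3)·v(3) − u'(0)·0 = − 2·v(3).
Weak formulation: find u (satisfying any essential BC) such that ∫_0^3 u'(x) v'(x) dx = ∫_0^3 f v dx − 2·v(3) for all v ∈ V (Dirichlet at 0 absorbed into V; Neumann datum at x = 3 contributes the boundary term).
Substituting f(x) = -3*x^2 + x - 3, the right-hand side is ∫_0^3 (-3*x^2 + x - 3) v dx − 2·v(3).


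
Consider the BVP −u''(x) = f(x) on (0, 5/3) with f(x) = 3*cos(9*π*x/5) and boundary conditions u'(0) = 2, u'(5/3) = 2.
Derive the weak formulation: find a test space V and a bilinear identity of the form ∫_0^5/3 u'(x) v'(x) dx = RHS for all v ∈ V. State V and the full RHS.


V = H^1(0, 5/3) (v unrestricted at boundary; u is determined up to an additive constant); weak form: ∫_0^5/3 u'v' dx = ∫_0^5/3 (3*cos(9*π*x/5)) v dx + 2·v(5/3) − 2·v(0) for all v ∈ V.

Multiply both sides by a test function v and integrate from 0 to 5/3:
  ∫_0^5/3 −u''(x) v(x) dx = ∫_0^5/3 f(x) v(x) dx.
Integrate the LHS by parts once:
  ∫_0^5/3 −u'' v dx = −[u'(x) v(x)]_0^5/3 + ∫_0^5/3 u'(x) v'(x) dx.
Thus ∫_0^5/3 u'(x) v'(x) dx = ∫_0^5/3 f(x) v(x) dx + [u'(x) v(x)]_0^5/3.
Choose V so that boundary terms are either known or forced to vanish.
u has inhomogeneous Neumann u'(0) = 2, u'(5/3) = 2. [u' v]_0^5/3 = (2)·v(5/3) − (2)·v(0) = 2·v(5/3) − 2·v(0). Take V = H^1(0, 5/3); boundary term becomes part of RHS.
Weak formulation: find u (satisfying any essential BC) such that ∫_0^5/3 u'(x) v'(x) dx = ∫_0^5/3 f v dx + 2·v(5/3) − 2·v(0) for all v ∈ V (Neumann data are natural BCs: they enter the RHS as boundary terms).
Substituting f(x) = 3*cos(9*π*x/5), the right-hand side is ∫_0^5/3 (3*cos(9*π*x/5)) v dx + 2·v(5/3) − 2·v(0).
Compatibility check (pure Neumann): taking v ≡ 1 ∈ V gives 0 = ∫_0^5/3 f dx + (2) − (2), i.e. ∫_0^5/3 f dx must equal u'(0) − u'(5/3) = 0. Indeed ∫_0^5/3 (3*cos(9*π*x/5)) dx = 0, so the data are compatible. The solution is then unique only up to an additive constant (fix it e.g. by requiring ∫_0^5/3 u dx = 0).


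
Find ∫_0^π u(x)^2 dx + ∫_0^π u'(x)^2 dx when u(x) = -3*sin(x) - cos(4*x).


||u||_{H^1(0,π)}^2 = -68/5 + 35*π/2

u'(x) = 4*sin(4*x) - 3*cos(x).
Expand u² and (u')² and integrate term by term on (0, π), using: for integers n ≥ 1, ∫_0^π sin²(nx) dx = ∫_0^π cos²(nx) dx = π/2; for n ≠ n', ∫_0^π sin(nx)sin(n'x) dx = ∫_0^π cos(nx)cos(n'x) dx = 0; and by product-to-sum, ∫_0^π sin(nx)cos(n'x) dx = ½∫_0^π [sin((n+n')x) + sin((n−n')x)] dx, which is 0 when n+n' is even and 2n/(n²−n'²) when n+n' is odd (it need not vanish on (0, π)).
  u² squared terms: (-1)²·∫cos(4x)² dx = 1·π/2 = π/2;  (-3)²·∫sin(x)² dx = 9·π/2 = 9*π/2.
  u² cross terms: 2·(-1)·(-3)·∫cos(4x)·sin(x) dx = 6·(-2/15) = -4/5.
  So ∫_0^π u² dx = π/2 + 9*π/2 − 4/5 = -4/5 + 5*π.
  (u')² squared terms: (-3)²·∫cos(x)² dx = 9·π/2 = 9*π/2;  (4)²·∫sin(4x)² dx = 16·π/2 = 8*π.
  (u')² cross terms: 2·(-3)·(4)·∫cos(x)·sin(4x) dx = -24·(8/15) = -64/5.
  So ∫_0^π (u')² dx = 9*π/2 + 8*π − 64/5 = -64/5 + 25*π/2.
||u||_{H^1}^2 = (-4/5 + 5*π) + (-64/5 + 25*π/2) = -68/5 + 35*π/2.


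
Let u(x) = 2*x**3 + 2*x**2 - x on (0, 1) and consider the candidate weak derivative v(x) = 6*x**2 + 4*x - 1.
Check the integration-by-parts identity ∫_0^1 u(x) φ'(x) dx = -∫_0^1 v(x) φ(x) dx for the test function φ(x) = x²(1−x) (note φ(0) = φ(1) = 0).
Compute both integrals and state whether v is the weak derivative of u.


LHS = -19/60, RHS = -19/60. Yes, v = u' weakly.

u(x) = 2*x**3 + 2*x**2 - x, classical derivative u'(x) = 6*x**2 + 4*x - 1.
φ(x) = x²(1−x), so φ'(x) = x*(2 - 3*x).
Note φ(0) = φ(1) = 0, so the boundary term u·φ vanishes.
LHS = ∫_0^1 u(x) φ'(x) dx = ∫_0^1 (-6*x^5 - 2*x^4 + 7*x^3 - 2*x^2) dx. Term by term:
  ∫_0^1 -6*x^5 dx = -1;  ∫_0^1 -2*x^4 dx = -2/5;  ∫_0^1 7*x^3 dx = 7/4;
  ∫_0^1 -2*x^2 dx = -2/3.
Sum: -1 − 2/5 + 7/4 − 2/3 = -19/60.
So LHS = -19/60.
∫_0^1 v(x) φ(x) dx = ∫_0^1 (-6*x^5 + 2*x^4 + 5*x^3 - x^2) dx. Term by term:
  ∫_0^1 -6*x^5 dx = -1;  ∫_0^1 2*x^4 dx = 2/5;  ∫_0^1 5*x^3 dx = 5/4;
  ∫_0^1 -x^2 dx = -1/3.
Sum: -1 + 2/5 + 5/4 − 1/3 = 19/60.
So RHS = -∫_0^1 v(x) φ(x) dx = -19/60.
LHS = RHS, so the identity holds for this test φ.
Moreover u is smooth here and v(x) = u'(x) = 6*x**2 + 4*x - 1 pointwise, so the identity holds for every test function. Hence v is the weak derivative of u.


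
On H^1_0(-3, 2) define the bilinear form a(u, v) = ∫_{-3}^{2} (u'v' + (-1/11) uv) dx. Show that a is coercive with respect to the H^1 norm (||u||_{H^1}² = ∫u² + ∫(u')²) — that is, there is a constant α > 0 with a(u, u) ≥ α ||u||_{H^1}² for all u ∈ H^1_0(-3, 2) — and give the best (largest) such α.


α = (-25/11 + π^2)/(π^2 + 25)

Coercivity of a(·,·) on H^1_0(-3, 2) means a(u, u) ≥ α ||u||_{H^1}² for every u ∈ H^1_0.
The interval has length L = 5, and Poincaré/coercivity depend only on L. Here a(u, u) = ∫(u')² + (-1/11)·∫u².
Here c = -1/11 < 0 with |c| < (π/L)² = π^2/25, so coercivity still holds. The condition a(u,u) ≥ α||u||_{H^1}² reads (1−α)∫(u')² ≥ (α−c)∫u². Any admissible α is ≤ 1 (rapidly oscillating u have ∫u²/∫(u')² → 0), and α = 1 would force 0 ≥ (1−c)∫u², impossible since c < 1; so 1−α > 0. By the sharp Poincaré inequality on H^1_0 of an interval of length L, ∫(u')² ≥ (π/L)²∫u² with equality for the first sine mode sin(π(x−x₀)/L) (x₀ the left endpoint), so the inequality holds for all u iff (1−α)(π/L)² ≥ α − c, i.e. α ≤ ((π/L)² + c)/((π/L)² + 1) = (1 + c(L/π)²)/(1 + (L/π)²). (Direct route, valid since c ≤ 0: Poincaré gives c∫u² ≥ c(L/π)²∫(u')², so a(u,u) ≥ (1 + c(L/π)²)∫(u')², while ||u||_{H^1}² ≤ (1 + (L/π)²)∫(u')²; dividing yields the same α.) With (π/L)² = π^2/25 and c = -1/11, the largest admissible constant is α = ((π/L)² + c)/((π/L)² + 1).
Simplifying, α = (-25/11 + π^2)/(π^2 + 25).


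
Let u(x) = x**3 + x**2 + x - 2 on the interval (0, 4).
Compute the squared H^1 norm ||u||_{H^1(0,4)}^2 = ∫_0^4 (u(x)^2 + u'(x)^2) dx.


||u||_{H^1}^2 = 732148/105

The H^1 norm (squared) on an interval (0, L) is
  ||u||_{H^1}^2 = ∫_0^L u(x)^2 dx + ∫_0^L u'(x)^2 dx.
Compute u'(x) = 3*x**2 + 2*x + 1.
Then u(x)^2 = x**6 + 2*x**5 + 3*x**4 - 2*x**3 - 3*x**2 - 4*x + 4 and u'(x)^2 = 9*x**4 + 12*x**3 + 10*x**2 + 4*x + 1.
Integrate each monomial from 0 to 4 using ∫_0^4 c·x^n dx = c·4^(n+1)/(n+1):
  ∫_0^4 u(x)^2 dx = ∫_0^4 (x^6 + 2*x^5 + 3*x^4 - 2*x^3 - 3*x^2 - 4*x + 4) dx. Term by term:
    ∫_0^4 x^6 dx = 16384/7;  ∫_0^4 2*x^5 dx = 4096/3;  ∫_0^4 3*x^4 dx = 3072/5;
    ∫_0^4 -2*x^3 dx = -128;  ∫_0^4 -3*x^2 dx = -64;  ∫_0^4 -4*x dx = -32;
    ∫_0^4 4 dx = 16.
  Sum: 16384/7 + 4096/3 + 3072/5 − 128 − 64 − 32 + 16 = 431792/105.
  ∫_0^4 u'(x)^2 dx = ∫_0^4 (9*x^4 + 12*x^3 + 10*x^2 + 4*x + 1) dx. Term by term:
    ∫_0^4 9*x^4 dx = 9216/5;  ∫_0^4 12*x^3 dx = 768;  ∫_0^4 10*x^2 dx = 640/3;
    ∫_0^4 4*x dx = 32;  ∫_0^4 1 dx = 4.
  Sum: 9216/5 + 768 + 640/3 + 32 + 4 = 42908/15.
Adding: ||u||_{H^1}^2 = 431792/105 + 42908/15 = 732148/105.


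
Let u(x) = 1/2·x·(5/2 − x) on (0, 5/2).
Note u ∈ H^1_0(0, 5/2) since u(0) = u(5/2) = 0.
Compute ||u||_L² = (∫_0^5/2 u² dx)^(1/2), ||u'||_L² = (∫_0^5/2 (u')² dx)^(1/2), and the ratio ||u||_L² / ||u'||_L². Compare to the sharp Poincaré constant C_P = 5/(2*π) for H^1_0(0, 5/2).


||u||_L² / ||u'||_L² = sqrt(10)/4 < C_P = 5/(2*π).

u(x) = 1/2·x·(5/2 − x), so u'(x) = 5/4 - x.
u(x) = 1/2·x·(5/2 − x) vanishes at x = 0 and x = 5/2, so u ∈ H^1_0(0, 5/2). Differentiate via the product rule and integrate the resulting polynomials term by term.
  ∫_0^5/2 u² dx = ∫_0^5/2 (x^4/4 - 5*x^3/4 + 25*x^2/16) dx. Term by term:
    ∫_0^5/2 x^4/4 dx = 625/128;  ∫_0^5/2 -5*x^3/4 dx = -3125/256;  ∫_0^5/2 25*x^2/16 dx = 3125/384.
  Sum: 625/128 − 3125/256 + 3125/384 = 625/768.
  ∫_0^5/2 (u')² dx = ∫_0^5/2 (x^2 - 5*x/2 + 25/16) dx. Term by term:
    ∫_0^5/2 x^2 dx = 125/24;  ∫_0^5/2 -5*x/2 dx = -125/16;  ∫_0^5/2 25/16 dx = 125/32.
  Sum: 125/24 − 125/16 + 125/32 = 125/96.
∫_0^5/2 u² dx = 625/768, so ||u||_L² = 25*sqrt(3)/48.
∫_0^5/2 (u')² dx = 125/96, so ||u'||_L² = 5*sqrt(30)/24.
Ratio ||u||_L² / ||u'||_L² = sqrt(10)/4.
Sharp Poincaré constant on H^1_0(0, 5/2) is C_P = L/π = 5/(2*π), achieved by sin(2*π/5·x).
A polynomial bump cannot attain the sharp Poincaré constant (only the first sine eigenfunction does), so the ratio is strictly less than C_P, consistent with ||u||_L² ≤ C_P ||u'||_L².


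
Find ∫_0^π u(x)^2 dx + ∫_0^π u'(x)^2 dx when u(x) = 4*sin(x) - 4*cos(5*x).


||u||_{H^1(0,π)}^2 = 224*π

u'(x) = 20*sin(5*x) + 4*cos(x).
Expand u² and (u')² and integrate term by term on (0, π), using: for integers n ≥ 1, ∫_0^π sin²(nx) dx = ∫_0^π cos²(nx) dx = π/2; for n ≠ n', ∫_0^π sin(nx)sin(n'x) dx = ∫_0^π cos(nx)cos(n'x) dx = 0; and by product-to-sum, ∫_0^π sin(nx)cos(n'x) dx = ½∫_0^π [sin((n+n')x) + sin((n−n')x)] dx, which is 0 when n+n' is even and 2n/(n²−n'²) when n+n' is odd (it need not vanish on (0, π)).
  u² squared terms: (-4)²·∫cos(5x)² dx = 16·π/2 = 8*π;  (4)²·∫sin(x)² dx = 16·π/2 = 8*π.
  u² cross terms: 2·(-4)·(4)·∫cos(5x)·sin(x) dx = -32·(0) = 0.
  So ∫_0^π u² dx = 8*π + 8*π + 0 = 16*π.
  (u')² squared terms: (4)²·∫cos(x)² dx = 16·π/2 = 8*π;  (20)²·∫sin(5x)² dx = 400·π/2 = 200*π.
  (u')² cross terms: 2·(4)·(20)·∫cos(x)·sin(5x) dx = 160·(0) = 0.
  So ∫_0^π (u')² dx = 8*π + 200*π + 0 = 208*π.
||u||_{H^1}^2 = (16*π) + (208*π) = 224*π.


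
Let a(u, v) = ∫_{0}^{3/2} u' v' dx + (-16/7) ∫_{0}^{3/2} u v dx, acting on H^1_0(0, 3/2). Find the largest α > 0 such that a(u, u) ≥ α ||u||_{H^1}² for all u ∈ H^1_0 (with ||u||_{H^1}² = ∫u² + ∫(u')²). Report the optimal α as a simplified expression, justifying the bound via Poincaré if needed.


α = 4*(-36 + 7*π^2)/(7*(9 + 4*π^2))

Coercivity of a(·,·) on H^1_0(0, 3/2) means a(u, u) ≥ α ||u||_{H^1}² for every u ∈ H^1_0.
The interval has length L = 3/2, and Poincaré/coercivity depend only on L. Here a(u, u) = ∫(u')² + (-16/7)·∫u².
Here c = -16/7 < 0 with |c| < (π/L)² = 4*π^2/9, so coercivity still holds. The condition a(u,u) ≥ α||u||_{H^1}² reads (1−α)∫(u')² ≥ (α−c)∫u². Any admissible α is ≤ 1 (rapidly oscillating u have ∫u²/∫(u')² → 0), and α = 1 would force 0 ≥ (1−c)∫u², impossible since c < 1; so 1−α > 0. By the sharp Poincaré inequality on H^1_0 of an interval of length L, ∫(u')² ≥ (π/L)²∫u² with equality for the first sine mode sin(π(x−x₀)/L) (x₀ the left endpoint), so the inequality holds for all u iff (1−α)(π/L)² ≥ α − c, i.e. α ≤ ((π/L)² + c)/((π/L)² + 1) = (1 + c(L/π)²)/(1 + (L/π)²). (Direct route, valid since c ≤ 0: Poincaré gives c∫u² ≥ c(L/π)²∫(u')², so a(u,u) ≥ (1 + c(L/π)²)∫(u')², while ||u||_{H^1}² ≤ (1 + (L/π)²)∫(u')²; dividing yields the same α.) With (π/L)² = 4*π^2/9 and c = -16/7, the largest admissible constant is α = ((π/L)² + c)/((π/L)² + 1).
Simplifying, α = 4*(-36 + 7*π^2)/(7*(9 + 4*π^2)).


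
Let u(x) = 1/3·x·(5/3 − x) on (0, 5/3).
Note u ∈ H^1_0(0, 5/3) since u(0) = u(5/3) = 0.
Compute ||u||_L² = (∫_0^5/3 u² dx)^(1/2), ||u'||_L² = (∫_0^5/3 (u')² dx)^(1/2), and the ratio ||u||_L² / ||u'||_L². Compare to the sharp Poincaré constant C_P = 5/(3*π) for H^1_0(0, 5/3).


||u||_L² / ||u'||_L² = sqrt(10)/6 < C_P = 5/(3*π).

u(x) = 1/3·x·(5/3 − x), so u'(x) = 5/9 - 2*x/3.
u(x) = 1/3·x·(5/3 − x) vanishes at x = 0 and x = 5/3, so u ∈ H^1_0(0, 5/3). Differentiate via the product rule and integrate the resulting polynomials term by term.
  ∫_0^5/3 u² dx = ∫_0^5/3 (x^4/9 - 10*x^3/27 + 25*x^2/81) dx. Term by term:
    ∫_0^5/3 x^4/9 dx = 625/2187;  ∫_0^5/3 -10*x^3/27 dx = -3125/4374;  ∫_0^5/3 25*x^2/81 dx = 3125/6561.
  Sum: 625/2187 − 3125/4374 + 3125/6561 = 625/13122.
  ∫_0^5/3 (u')² dx = ∫_0^5/3 (4*x^2/9 - 20*x/27 + 25/81) dx. Term by term:
    ∫_0^5/3 4*x^2/9 dx = 500/729;  ∫_0^5/3 -20*x/27 dx = -250/243;  ∫_0^5/3 25/81 dx = 125/243.
  Sum: 500/729 − 250/243 + 125/243 = 125/729.
∫_0^5/3 u² dx = 625/13122, so ||u||_L² = 25*sqrt(2)/162.
∫_0^5/3 (u')² dx = 125/729, so ||u'||_L² = 5*sqrt(5)/27.
Ratio ||u||_L² / ||u'||_L² = sqrt(10)/6.
Sharp Poincaré constant on H^1_0(0, 5/3) is C_P = L/π = 5/(3*π), achieved by sin(3*π/5·x).
A polynomial bump cannot attain the sharp Poincaré constant (only the first sine eigenfunction does), so the ratio is strictly less than C_P, consistent with ||u||_L² ≤ C_P ||u'||_L².


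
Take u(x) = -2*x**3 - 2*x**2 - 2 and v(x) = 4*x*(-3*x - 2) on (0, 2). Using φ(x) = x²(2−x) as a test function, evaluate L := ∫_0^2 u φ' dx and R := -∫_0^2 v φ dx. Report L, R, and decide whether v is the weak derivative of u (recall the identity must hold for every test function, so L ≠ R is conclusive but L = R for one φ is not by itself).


LHS = 96/5, RHS = 192/5. No, v is not the weak derivative of u.

u(x) = -2*x**3 - 2*x**2 - 2, classical derivative u'(x) = -6*x**2 - 4*x.
φ(x) = x²(2−x), so φ'(x) = x*(4 - 3*x).
Note φ(0) = φ(2) = 0, so the boundary term u·φ vanishes.
LHS = ∫_0^2 u(x) φ'(x) dx = ∫_0^2 (6*x^5 - 2*x^4 - 8*x^3 + 6*x^2 - 8*x) dx. Term by term:
  ∫_0^2 6*x^5 dx = 64;  ∫_0^2 -2*x^4 dx = -64/5;  ∫_0^2 -8*x^3 dx = -32;
  ∫_0^2 6*x^2 dx = 16;  ∫_0^2 -8*x dx = -16.
Sum: 64 − 64/5 − 32 + 16 − 16 = 96/5.
So LHS = 96/5.
∫_0^2 v(x) φ(x) dx = ∫_0^2 (12*x^5 - 16*x^4 - 16*x^3) dx. Term by term:
  ∫_0^2 12*x^5 dx = 128;  ∫_0^2 -16*x^4 dx = -512/5;  ∫_0^2 -16*x^3 dx = -64.
Sum: 128 − 512/5 − 64 = -192/5.
So RHS = -∫_0^2 v(x) φ(x) dx = 192/5.
LHS − RHS = -96/5 ≠ 0, so the identity fails.
(For a valid weak derivative the identity must hold for EVERY test function, in particular this one. The failure shows v is NOT the weak derivative of u.)
Correct weak derivative would be u'(x) = -6*x**2 - 4*x.


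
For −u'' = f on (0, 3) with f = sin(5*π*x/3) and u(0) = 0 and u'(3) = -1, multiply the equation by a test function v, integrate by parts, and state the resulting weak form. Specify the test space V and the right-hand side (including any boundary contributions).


V = {v ∈ H^1(0, 3) : v(0) = 0} (test functions vanish at x = 0 where u is specified); weak form: ∫_0^3 u'v' dx = ∫_0^3 (sin(5*π*x/3)) v dx − v(3) for all v ∈ V.

Multiply both sides by a test function v and integrate from 0 to 3:
  ∫_0^3 −u''(x) v(x) dx = ∫_0^3 f(x) v(x) dx.
Integrate the LHS by parts once:
  ∫_0^3 −u'' v dx = −[u'(x) v(x)]_0^3 + ∫_0^3 u'(x) v'(x) dx.
Thus ∫_0^3 u'(x) v'(x) dx = ∫_0^3 f(x) v(x) dx + [u'(x) v(x)]_0^3.
Choose V so that boundary terms are either known or forced to vanish.
Mixed BC: u(0) = 0 (Dirichlet) and u'(3) = -1 (Neumann). Define V = {v ∈ H^1(0, 3) : v(0) = 0}. Then [u' v]_0^3 = u'(3)·v(3) − u'(0)·0 = − v(3).
Weak formulation: find u (satisfying any essential BC) such that ∫_0^3 u'(x) v'(x) dx = ∫_0^3 f v dx − v(3) for all v ∈ V (Dirichlet at 0 absorbed into V; Neumann datum at x = 3 contributes the boundary term).
Substituting f(x) = sin(5*π*x/3), the right-hand side is ∫_0^3 (sin(5*π*x/3)) v dx − v(3).


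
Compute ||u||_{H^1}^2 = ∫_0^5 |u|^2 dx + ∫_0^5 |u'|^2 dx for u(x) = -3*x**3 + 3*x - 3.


||u||_{H^1}^2 = 1968735/14

The H^1 norm (squared) on an interval (0, L) is
  ||u||_{H^1}^2 = ∫_0^L u(x)^2 dx + ∫_0^L u'(x)^2 dx.
Compute u'(x) = 3 - 9*x**2.
Then u(x)^2 = 9*x**6 - 18*x**4 + 18*x**3 + 9*x**2 - 18*x + 9 and u'(x)^2 = 81*x**4 - 54*x**2 + 9.
Integrate each monomial from 0 to 5 using ∫_0^5 c·x^n dx = c·5^(n+1)/(n+1):
  ∫_0^5 u(x)^2 dx = ∫_0^5 (9*x^6 - 18*x^4 + 18*x^3 + 9*x^2 - 18*x + 9) dx. Term by term:
    ∫_0^5 9*x^6 dx = 703125/7;  ∫_0^5 -18*x^4 dx = -11250;  ∫_0^5 18*x^3 dx = 5625/2;
    ∫_0^5 9*x^2 dx = 375;  ∫_0^5 -18*x dx = -225;  ∫_0^5 9 dx = 45.
  Sum: 703125/7 − 11250 + 5625/2 + 375 − 225 + 45 = 1290855/14.
  ∫_0^5 u'(x)^2 dx = ∫_0^5 (81*x^4 - 54*x^2 + 9) dx. Term by term:
    ∫_0^5 81*x^4 dx = 50625;  ∫_0^5 -54*x^2 dx = -2250;  ∫_0^5 9 dx = 45.
  Sum: 50625 − 2250 + 45 = 48420.
Adding: ||u||_{H^1}^2 = 1290855/14 + 48420 = 1968735/14.


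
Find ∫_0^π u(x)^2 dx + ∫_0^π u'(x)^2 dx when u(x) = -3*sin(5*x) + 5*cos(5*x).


||u||_{H^1(0,π)}^2 = 442*π

u'(x) = -25*sin(5*x) - 15*cos(5*x).
Expand u² and (u')² and integrate term by term on (0, π), using: for integers n ≥ 1, ∫_0^π sin²(nx) dx = ∫_0^π cos²(nx) dx = π/2; for n ≠ n', ∫_0^π sin(nx)sin(n'x) dx = ∫_0^π cos(nx)cos(n'x) dx = 0; and by product-to-sum, ∫_0^π sin(nx)cos(n'x) dx = ½∫_0^π [sin((n+n')x) + sin((n−n')x)] dx, which is 0 when n+n' is even and 2n/(n²−n'²) when n+n' is odd (it need not vanish on (0, π)).
  u² squared terms: (-3)²·∫sin(5x)² dx = 9·π/2 = 9*π/2;  (5)²·∫cos(5x)² dx = 25·π/2 = 25*π/2.
  u² cross terms: 2·(-3)·(5)·∫sin(5x)·cos(5x) dx = -30·(0) = 0.
  So ∫_0^π u² dx = 9*π/2 + 25*π/2 + 0 = 17*π.
  (u')² squared terms: (-25)²·∫sin(5x)² dx = 625·π/2 = 625*π/2;  (-15)²·∫cos(5x)² dx = 225·π/2 = 225*π/2.
  (u')² cross terms: 2·(-25)·(-15)·∫sin(5x)·cos(5x) dx = 750·(0) = 0.
  So ∫_0^π (u')² dx = 625*π/2 + 225*π/2 + 0 = 425*π.
||u||_{H^1}^2 = (17*π) + (425*π) = 442*π.


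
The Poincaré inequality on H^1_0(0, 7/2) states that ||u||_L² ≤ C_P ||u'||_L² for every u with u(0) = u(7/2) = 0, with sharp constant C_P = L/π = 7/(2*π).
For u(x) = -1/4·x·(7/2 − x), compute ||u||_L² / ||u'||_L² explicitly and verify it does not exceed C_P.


||u||_L² / ||u'||_L² = 7*sqrt(10)/20 < C_P = 7/(2*π).

u(x) = -1/4·x·(7/2 − x), so u'(x) = x/2 - 7/8.
u(x) = -1/4·x·(7/2 − x) vanishes at x = 0 and x = 7/2, so u ∈ H^1_0(0, 7/2). Differentiate via the product rule and integrate the resulting polynomials term by term.
  ∫_0^7/2 u² dx = ∫_0^7/2 (x^4/16 - 7*x^3/16 + 49*x^2/64) dx. Term by term:
    ∫_0^7/2 x^4/16 dx = 16807/2560;  ∫_0^7/2 -7*x^3/16 dx = -16807/1024;  ∫_0^7/2 49*x^2/64 dx = 16807/1536.
  Sum: 16807/2560 − 16807/1024 + 16807/1536 = 16807/15360.
  ∫_0^7/2 (u')² dx = ∫_0^7/2 (x^2/4 - 7*x/8 + 49/64) dx. Term by term:
    ∫_0^7/2 x^2/4 dx = 343/96;  ∫_0^7/2 -7*x/8 dx = -343/64;  ∫_0^7/2 49/64 dx = 343/128.
  Sum: 343/96 − 343/64 + 343/128 = 343/384.
∫_0^7/2 u² dx = 16807/15360, so ||u||_L² = 49*sqrt(105)/480.
∫_0^7/2 (u')² dx = 343/384, so ||u'||_L² = 7*sqrt(42)/48.
Ratio ||u||_L² / ||u'||_L² = 7*sqrt(10)/20.
Sharp Poincaré constant on H^1_0(0, 7/2) is C_P = L/π = 7/(2*π), achieved by sin(2*π/7·x).
A polynomial bump cannot attain the sharp Poincaré constant (only the first sine eigenfunction does), so the ratio is strictly less than C_P, consistent with ||u||_L² ≤ C_P ||u'||_L².


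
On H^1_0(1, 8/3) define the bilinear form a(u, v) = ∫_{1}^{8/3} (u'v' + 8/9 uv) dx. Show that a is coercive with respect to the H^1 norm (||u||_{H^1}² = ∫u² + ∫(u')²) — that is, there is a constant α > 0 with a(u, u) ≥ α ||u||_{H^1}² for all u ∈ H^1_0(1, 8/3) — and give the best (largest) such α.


α = (200 + 81*π^2)/(9*(25 + 9*π^2))

Coercivity of a(·,·) on H^1_0(1, 8/3) means a(u, u) ≥ α ||u||_{H^1}² for every u ∈ H^1_0.
The interval has length L = 5/3, and Poincaré/coercivity depend only on L. Here a(u, u) = ∫(u')² + (8/9)·∫u².
Here 0 < c = 8/9 < 1. The condition a(u,u) ≥ α||u||_{H^1}² reads (1−α)∫(u')² ≥ (α−c)∫u². Any admissible α is ≤ 1 (rapidly oscillating u have ∫u²/∫(u')² → 0), and α = 1 would force 0 ≥ (1−c)∫u², impossible since c < 1; so 1−α > 0. By the sharp Poincaré inequality on H^1_0 of an interval of length L, ∫(u')² ≥ (π/L)²∫u² with equality for the first sine mode sin(π(x−x₀)/L) (x₀ the left endpoint), so the inequality holds for all u iff (1−α)(π/L)² ≥ α − c, i.e. α ≤ ((π/L)² + c)/((π/L)² + 1) = (1 + c(L/π)²)/(1 + (L/π)²). With (π/L)² = 9*π^2/25 and c = 8/9, the largest admissible constant is α = ((π/L)² + c)/((π/L)² + 1).
Simplifying, α = (200 + 81*π^2)/(9*(25 + 9*π^2)).


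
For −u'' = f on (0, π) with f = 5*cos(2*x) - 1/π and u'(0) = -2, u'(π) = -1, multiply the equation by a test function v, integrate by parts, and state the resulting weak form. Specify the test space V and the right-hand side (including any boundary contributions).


V = H^1(0, π) (v unrestricted at boundary; u is determined up to an additive constant); weak form: ∫_0^π u'v' dx = ∫_0^π (5*cos(2*x) - 1/π) v dx − v(π) + 2·v(0) for all v ∈ V.

Multiply both sides by a test function v and integrate from 0 to π:
  ∫_0^π −u''(x) v(x) dx = ∫_0^π f(x) v(x) dx.
Integrate the LHS by parts once:
  ∫_0^π −u'' v dx = −[u'(x) v(x)]_0^π + ∫_0^π u'(x) v'(x) dx.
Thus ∫_0^π u'(x) v'(x) dx = ∫_0^π f(x) v(x) dx + [u'(x) v(x)]_0^π.
Choose V so that boundary terms are either known or forced to vanish.
u has inhomogeneous Neumann u'(0) = -2, u'(π) = -1. [u' v]_0^π = (-1)·v(π) − (-2)·v(0) = − v(π) + 2·v(0). Take V = H^1(0, π); boundary term becomes part of RHS.
Weak formulation: find u (satisfying any essential BC) such that ∫_0^π u'(x) v'(x) dx = ∫_0^π f v dx − v(π) + 2·v(0) for all v ∈ V (Neumann data are natural BCs: they enter the RHS as boundary terms).
Substituting f(x) = 5*cos(2*x) - 1/π, the right-hand side is ∫_0^π (5*cos(2*x) - 1/π) v dx − v(π) + 2·v(0).
Compatibility check (pure Neumann): taking v ≡ 1 ∈ V gives 0 = ∫_0^π f dx + (-1) − (-2), i.e. ∫_0^π f dx must equal u'(0) − u'(π) = -1. Indeed ∫_0^π (5*cos(2*x) - 1/π) dx = -1, so the data are compatible. The solution is then unique only up to an additive constant (fix it e.g. by requiring ∫_0^π u dx = 0).


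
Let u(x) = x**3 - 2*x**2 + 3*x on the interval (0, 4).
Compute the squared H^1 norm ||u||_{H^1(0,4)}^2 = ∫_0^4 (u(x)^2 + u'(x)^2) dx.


||u||_{H^1}^2 = 205636/105

The H^1 norm (squared) on an interval (0, L) is
  ||u||_{H^1}^2 = ∫_0^L u(x)^2 dx + ∫_0^L u'(x)^2 dx.
Compute u'(x) = 3*x**2 - 4*x + 3.
Then u(x)^2 = x**6 - 4*x**5 + 10*x**4 - 12*x**3 + 9*x**2 and u'(x)^2 = 9*x**4 - 24*x**3 + 34*x**2 - 24*x + 9.
Integrate each monomial from 0 to 4 using ∫_0^4 c·x^n dx = c·4^(n+1)/(n+1):
  ∫_0^4 u(x)^2 dx = ∫_0^4 (x^6 - 4*x^5 + 10*x^4 - 12*x^3 + 9*x^2) dx. Term by term:
    ∫_0^4 x^6 dx = 16384/7;  ∫_0^4 -4*x^5 dx = -8192/3;  ∫_0^4 10*x^4 dx = 2048;
    ∫_0^4 -12*x^3 dx = -768;  ∫_0^4 9*x^2 dx = 192.
  Sum: 16384/7 − 8192/3 + 2048 − 768 + 192 = 22720/21.
  ∫_0^4 u'(x)^2 dx = ∫_0^4 (9*x^4 - 24*x^3 + 34*x^2 - 24*x + 9) dx. Term by term:
    ∫_0^4 9*x^4 dx = 9216/5;  ∫_0^4 -24*x^3 dx = -1536;  ∫_0^4 34*x^2 dx = 2176/3;
    ∫_0^4 -24*x dx = -192;  ∫_0^4 9 dx = 36.
  Sum: 9216/5 − 1536 + 2176/3 − 192 + 36 = 13148/15.
Adding: ||u||_{H^1}^2 = 22720/21 + 13148/15 = 205636/105.


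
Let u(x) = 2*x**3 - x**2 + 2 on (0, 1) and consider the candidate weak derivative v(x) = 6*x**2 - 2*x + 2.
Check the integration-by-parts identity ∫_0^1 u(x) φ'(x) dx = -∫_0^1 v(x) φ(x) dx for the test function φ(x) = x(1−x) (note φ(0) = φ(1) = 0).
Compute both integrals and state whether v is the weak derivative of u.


LHS = -2/15, RHS = -7/15. No, v is not the weak derivative of u.

u(x) = 2*x**3 - x**2 + 2, classical derivative u'(x) = 6*x**2 - 2*x.
φ(x) = x(1−x), so φ'(x) = 1 - 2*x.
Note φ(0) = φ(1) = 0, so the boundary term u·φ vanishes.
LHS = ∫_0^1 u(x) φ'(x) dx = ∫_0^1 (-4*x^4 + 4*x^3 - x^2 - 4*x + 2) dx. Term by term:
  ∫_0^1 -4*x^4 dx = -4/5;  ∫_0^1 4*x^3 dx = 1;  ∫_0^1 -x^2 dx = -1/3;
  ∫_0^1 -4*x dx = -2;  ∫_0^1 2 dx = 2.
Sum: -4/5 + 1 − 1/3 − 2 + 2 = -2/15.
So LHS = -2/15.
∫_0^1 v(x) φ(x) dx = ∫_0^1 (-6*x^4 + 8*x^3 - 4*x^2 + 2*x) dx. Term by term:
  ∫_0^1 -6*x^4 dx = -6/5;  ∫_0^1 8*x^3 dx = 2;  ∫_0^1 -4*x^2 dx = -4/3;
  ∫_0^1 2*x dx = 1.
Sum: -6/5 + 2 − 4/3 + 1 = 7/15.
So RHS = -∫_0^1 v(x) φ(x) dx = -7/15.
LHS − RHS = 1/3 ≠ 0, so the identity fails.
(For a valid weak derivative the identity must hold for EVERY test function, in particular this one. The failure shows v is NOT the weak derivative of u.)
Correct weak derivative would be u'(x) = 6*x**2 - 2*x.


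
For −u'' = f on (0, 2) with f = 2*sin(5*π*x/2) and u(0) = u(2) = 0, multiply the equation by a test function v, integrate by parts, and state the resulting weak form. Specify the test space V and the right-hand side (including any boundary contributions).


V = H^1_0(0, 2) (so v(0) = v(2) = 0); weak form: ∫_0^2 u'v' dx = ∫_0^2 (2*sin(5*π*x/2)) v dx for all v ∈ V.

Multiply both sides by a test function v and integrate from 0 to 2:
  ∫_0^2 −u''(x) v(x) dx = ∫_0^2 f(x) v(x) dx.
Integrate the LHS by parts once:
  ∫_0^2 −u'' v dx = −[u'(x) v(x)]_0^2 + ∫_0^2 u'(x) v'(x) dx.
Thus ∫_0^2 u'(x) v'(x) dx = ∫_0^2 f(x) v(x) dx + [u'(x) v(x)]_0^2.
Choose V so that boundary terms are either known or forced to vanish.
u is Dirichlet: u(0) = u(2) = 0. Let V = H^1_0(0, 2); then v(0) = v(2) = 0, and [u' v]_0^2 = 0.
Weak formulation: find u (satisfying any essential BC) such that ∫_0^2 u'(x) v'(x) dx = ∫_0^2 f v dx for all v ∈ V.
Substituting f(x) = 2*sin(5*π*x/2), the right-hand side is ∫_0^2 (2*sin(5*π*x/2)) v dx.


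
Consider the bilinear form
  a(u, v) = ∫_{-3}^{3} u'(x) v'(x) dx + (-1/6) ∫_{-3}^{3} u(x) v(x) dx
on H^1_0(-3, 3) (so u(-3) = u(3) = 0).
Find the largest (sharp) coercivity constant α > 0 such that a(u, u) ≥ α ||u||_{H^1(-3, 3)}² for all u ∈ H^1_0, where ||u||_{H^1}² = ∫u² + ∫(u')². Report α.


α = (-6 + π^2)/(π^2 + 36)

Coercivity of a(·,·) on H^1_0(-3, 3) means a(u, u) ≥ α ||u||_{H^1}² for every u ∈ H^1_0.
The interval has length L = 6, and Poincaré/coercivity depend only on L. Here a(u, u) = ∫(u')² + (-1/6)·∫u².
Here c = -1/6 < 0 with |c| < (π/L)² = π^2/36, so coercivity still holds. The condition a(u,u) ≥ α||u||_{H^1}² reads (1−α)∫(u')² ≥ (α−c)∫u². Any admissible α is ≤ 1 (rapidly oscillating u have ∫u²/∫(u')² → 0), and α = 1 would force 0 ≥ (1−c)∫u², impossible since c < 1; so 1−α > 0. By the sharp Poincaré inequality on H^1_0 of an interval of length L, ∫(u')² ≥ (π/L)²∫u² with equality for the first sine mode sin(π(x−x₀)/L) (x₀ the left endpoint), so the inequality holds for all u iff (1−α)(π/L)² ≥ α − c, i.e. α ≤ ((π/L)² + c)/((π/L)² + 1) = (1 + c(L/π)²)/(1 + (L/π)²). (Direct route, valid since c ≤ 0: Poincaré gives c∫u² ≥ c(L/π)²∫(u')², so a(u,u) ≥ (1 + c(L/π)²)∫(u')², while ||u||_{H^1}² ≤ (1 + (L/π)²)∫(u')²; dividing yields the same α.) With (π/L)² = π^2/36 and c = -1/6, the largest admissible constant is α = ((π/L)² + c)/((π/L)² + 1).
Simplifying, α = (-6 + π^2)/(π^2 + 36).


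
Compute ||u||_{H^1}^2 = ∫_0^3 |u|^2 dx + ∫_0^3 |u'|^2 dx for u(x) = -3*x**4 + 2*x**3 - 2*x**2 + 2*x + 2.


||u||_{H^1}^2 = 3128109/70

The H^1 norm (squared) on an interval (0, L) is
  ||u||_{H^1}^2 = ∫_0^L u(x)^2 dx + ∫_0^L u'(x)^2 dx.
Compute u'(x) = -12*x**3 + 6*x**2 - 4*x + 2.
Then u(x)^2 = 9*x**8 - 12*x**7 + 16*x**6 - 20*x**5 - 4*x**2 + 8*x + 4 and u'(x)^2 = 144*x**6 - 144*x**5 + 132*x**4 - 96*x**3 + 40*x**2 - 16*x + 4.
Integrate each monomial from 0 to 3 using ∫_0^3 c·x^n dx = c·3^(n+1)/(n+1):
  ∫_0^3 u(x)^2 dx = ∫_0^3 (9*x^8 - 12*x^7 + 16*x^6 - 20*x^5 - 4*x^2 + 8*x + 4) dx. Term by term:
    ∫_0^3 9*x^8 dx = 19683;  ∫_0^3 -12*x^7 dx = -19683/2;  ∫_0^3 16*x^6 dx = 34992/7;
    ∫_0^3 -20*x^5 dx = -2430;  ∫_0^3 -4*x^2 dx = -36;  ∫_0^3 8*x dx = 36;
    ∫_0^3 4 dx = 12.
  Sum: 19683 − 19683/2 + 34992/7 − 2430 − 36 + 36 + 12 = 173913/14.
  ∫_0^3 u'(x)^2 dx = ∫_0^3 (144*x^6 - 144*x^5 + 132*x^4 - 96*x^3 + 40*x^2 - 16*x + 4) dx. Term by term:
    ∫_0^3 144*x^6 dx = 314928/7;  ∫_0^3 -144*x^5 dx = -17496;  ∫_0^3 132*x^4 dx = 32076/5;
    ∫_0^3 -96*x^3 dx = -1944;  ∫_0^3 40*x^2 dx = 360;  ∫_0^3 -16*x dx = -72;
    ∫_0^3 4 dx = 12.
  Sum: 314928/7 − 17496 + 32076/5 − 1944 + 360 − 72 + 12 = 1129272/35.
Adding: ||u||_{H^1}^2 = 173913/14 + 1129272/35 = 3128109/70.


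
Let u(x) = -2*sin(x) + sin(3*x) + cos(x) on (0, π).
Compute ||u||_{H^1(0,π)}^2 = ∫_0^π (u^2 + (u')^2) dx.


||u||_{H^1(0,π)}^2 = 10*π

u'(x) = -sin(x) - 2*cos(x) + 3*cos(3*x).
Expand u² and (u')² and integrate term by term on (0, π), using: for integers n ≥ 1, ∫_0^π sin²(nx) dx = ∫_0^π cos²(nx) dx = π/2; for n ≠ n', ∫_0^π sin(nx)sin(n'x) dx = ∫_0^π cos(nx)cos(n'x) dx = 0; and by product-to-sum, ∫_0^π sin(nx)cos(n'x) dx = ½∫_0^π [sin((n+n')x) + sin((n−n')x)] dx, which is 0 when n+n' is even and 2n/(n²−n'²) when n+n' is odd (it need not vanish on (0, π)).
  u² squared terms: (-2)²·∫sin(x)² dx = 4·π/2 = 2*π;  (1)²·∫cos(x)² dx = 1·π/2 = π/2;  (1)²·∫sin(3x)² dx = 1·π/2 = π/2.
  u² cross terms: 2·(-2)·(1)·∫sin(x)·cos(x) dx = -4·(0) = 0;  2·(-2)·(1)·∫sin(x)·sin(3x) dx = -4·(0) = 0;  2·(1)·(1)·∫cos(x)·sin(3x) dx = 2·(0) = 0.
  So ∫_0^π u² dx = 2*π + π/2 + π/2 + 0 + 0 + 0 = 3*π.
  (u')² squared terms: (-1)²·∫sin(x)² dx = 1·π/2 = π/2;  (-2)²·∫cos(x)² dx = 4·π/2 = 2*π;  (3)²·∫cos(3x)² dx = 9·π/2 = 9*π/2.
  (u')² cross terms: 2·(-1)·(-2)·∫sin(x)·cos(x) dx = 4·(0) = 0;  2·(-1)·(3)·∫sin(x)·cos(3x) dx = -6·(0) = 0;  2·(-2)·(3)·∫cos(x)·cos(3x) dx = -12·(0) = 0.
  So ∫_0^π (u')² dx = π/2 + 2*π + 9*π/2 + 0 + 0 + 0 = 7*π.
||u||_{H^1}^2 = (3*π) + (7*π) = 10*π.
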